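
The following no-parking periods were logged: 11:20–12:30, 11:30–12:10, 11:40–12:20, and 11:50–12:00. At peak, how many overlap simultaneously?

4

At 11:50, 4 of the intervals are simultaneously active.
No point has more.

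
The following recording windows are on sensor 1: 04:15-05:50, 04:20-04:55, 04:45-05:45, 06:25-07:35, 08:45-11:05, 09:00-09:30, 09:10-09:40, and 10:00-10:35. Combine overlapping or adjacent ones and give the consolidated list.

04:15–05:50, 06:25–07:35, 08:45–11:05

04:20–04:55 overlaps/touches 04:15–05:50 → extend to 04:15–05:50.
04:45–05:45 overlaps/touches 04:15–05:50 → extend to 04:15–05:50.
06:25–07:35 is disjoint → start new block.
08:45–11:05 is disjoint → start new block.
09:00–09:30 overlaps/touches 08:45–11:05 → extend to 08:45–11:05.
09:10–09:40 overlaps/touches 08:45–11:05 → extend to 08:45–11:05.
10:00–10:35 overlaps/touches 08:45–11:05 → extend to 08:45–11:05.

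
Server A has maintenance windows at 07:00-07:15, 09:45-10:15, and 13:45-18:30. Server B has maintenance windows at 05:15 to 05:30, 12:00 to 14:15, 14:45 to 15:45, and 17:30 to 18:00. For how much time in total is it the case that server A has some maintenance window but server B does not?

A \ B = 07:00-07:15, 09:45-10:15, 14:15-14:45, 15:45-17:30, 18:00-18:30.
Total: 15 min + 30 min + 30 min + 1 h 45 min + 30 min = 3 h 30 min.

3 h 30 min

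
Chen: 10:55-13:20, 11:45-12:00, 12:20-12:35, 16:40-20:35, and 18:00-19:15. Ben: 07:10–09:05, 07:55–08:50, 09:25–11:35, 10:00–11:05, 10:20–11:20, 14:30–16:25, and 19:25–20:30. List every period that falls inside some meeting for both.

First set merges to 10:55-13:20, 16:40-20:35.
Second set merges to 07:10-09:05, 09:25-11:35, 14:30-16:25, 19:25-20:30.
10:55-13:20 ∩ B → 10:55-11:35.
16:40-20:35 ∩ B → 19:25-20:30.

10:55-11:35, 19:25-20:30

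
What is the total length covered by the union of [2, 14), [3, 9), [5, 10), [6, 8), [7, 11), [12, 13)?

Merged: [2, 14).
Length: 12.

12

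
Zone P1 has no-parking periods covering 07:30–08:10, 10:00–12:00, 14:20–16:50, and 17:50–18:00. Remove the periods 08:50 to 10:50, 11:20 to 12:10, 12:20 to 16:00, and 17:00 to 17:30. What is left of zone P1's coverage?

07:30–08:10, 10:50–11:20, 16:00–16:50, 17:50–18:00

07:30–08:10 is untouched.
10:00–12:00 with B removed leaves 10:50–11:20.
14:20–16:50 with B removed leaves 16:00–16:50.
17:50–18:00 is untouched.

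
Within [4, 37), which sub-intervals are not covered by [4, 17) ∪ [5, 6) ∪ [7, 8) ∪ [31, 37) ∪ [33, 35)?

Covered (merged): [4, 17), [31, 37).
Gaps within [4, 37): [17, 31).

[17, 31)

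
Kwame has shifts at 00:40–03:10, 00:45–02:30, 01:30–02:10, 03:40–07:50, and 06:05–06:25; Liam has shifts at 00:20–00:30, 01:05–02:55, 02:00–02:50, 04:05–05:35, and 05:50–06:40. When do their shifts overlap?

Merge the first list: 00:40–03:10, 03:40–07:50.
Merge the second list: 00:20–00:30, 01:05–02:55, 04:05–05:35, 05:50–06:40.
00:40–03:10 overlaps B on 01:05–02:55.
03:40–07:50 overlaps B on 04:05–05:35, 05:50–06:40.

01:05–02:55, 04:05–05:35, 05:50–06:40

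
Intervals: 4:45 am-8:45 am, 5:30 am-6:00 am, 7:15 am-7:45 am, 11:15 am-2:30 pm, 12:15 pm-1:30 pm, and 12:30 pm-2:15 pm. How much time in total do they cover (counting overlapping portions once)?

Merged: 4:45 am–8:45 am, 11:15 am–2:30 pm.
Lengths: 4 h + 3 h 15 min = 7 h 15 min.

7 h 15 min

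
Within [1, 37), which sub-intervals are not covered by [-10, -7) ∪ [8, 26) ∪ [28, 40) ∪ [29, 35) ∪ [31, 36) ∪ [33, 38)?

[1, 8) ∪ [26, 28)

The merged coverage is [-10, -7), [8, 26), [28, 40).
Complement within [1, 37): [1, 8), [26, 28).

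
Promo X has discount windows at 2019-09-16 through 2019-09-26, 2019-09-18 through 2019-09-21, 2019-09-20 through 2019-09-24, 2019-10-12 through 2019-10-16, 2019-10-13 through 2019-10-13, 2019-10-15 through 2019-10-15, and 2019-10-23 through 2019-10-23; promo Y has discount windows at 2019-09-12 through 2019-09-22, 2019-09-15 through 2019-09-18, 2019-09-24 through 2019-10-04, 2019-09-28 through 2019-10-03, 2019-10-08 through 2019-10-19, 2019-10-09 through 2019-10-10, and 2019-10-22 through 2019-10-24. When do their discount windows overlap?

First set merges to 2019-09-16 through 2019-09-26, 2019-10-12 through 2019-10-16, 2019-10-23 through 2019-10-23.
Second set merges to 2019-09-12 through 2019-09-22, 2019-09-24 through 2019-10-04, 2019-10-08 through 2019-10-19, 2019-10-22 through 2019-10-24.
2019-09-16 through 2019-09-26 overlaps B on 2019-09-16 through 2019-09-22, 2019-09-24 through 2019-09-26.
2019-10-12 through 2019-10-16 overlaps B on 2019-10-12 through 2019-10-16.
2019-10-23 through 2019-10-23 overlaps B on 2019-10-23 through 2019-10-23.

2019-09-16 through 2019-09-22, 2019-09-24 through 2019-09-26, 2019-10-12 through 2019-10-16, 2019-10-23 through 2019-10-23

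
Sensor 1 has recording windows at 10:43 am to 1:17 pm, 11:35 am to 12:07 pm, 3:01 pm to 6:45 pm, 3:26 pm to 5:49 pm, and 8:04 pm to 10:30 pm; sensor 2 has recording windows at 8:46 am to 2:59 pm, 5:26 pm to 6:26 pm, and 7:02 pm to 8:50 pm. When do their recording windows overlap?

10:43 am–1:17 pm, 5:26 pm–6:26 pm, 8:04 pm–8:50 pm

Merge the first list: 10:43 am–1:17 pm, 3:01 pm–6:45 pm, 8:04 pm–10:30 pm.
10:43 am–1:17 pm meets the second set on 10:43 am–1:17 pm.
3:01 pm–6:45 pm meets the second set on 5:26 pm–6:26 pm.
8:04 pm–10:30 pm meets the second set on 8:04 pm–8:50 pm.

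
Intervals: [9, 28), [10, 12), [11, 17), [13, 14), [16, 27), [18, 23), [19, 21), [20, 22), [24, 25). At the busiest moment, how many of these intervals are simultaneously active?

5

Walk the sorted start/end points keeping a running depth.
The depth first hits 5 at 20.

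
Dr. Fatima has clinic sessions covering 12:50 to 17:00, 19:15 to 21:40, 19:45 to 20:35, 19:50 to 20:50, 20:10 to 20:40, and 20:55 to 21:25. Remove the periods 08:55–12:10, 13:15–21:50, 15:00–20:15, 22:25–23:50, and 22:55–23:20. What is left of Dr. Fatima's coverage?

First set merges to 12:50-17:00, 19:15-21:40.
Second set merges to 08:55-12:10, 13:15-21:50, 22:25-23:50.
12:50-17:00 with B removed leaves 12:50-13:15.
19:15-21:40 lies entirely inside B → drops out.

12:50-13:15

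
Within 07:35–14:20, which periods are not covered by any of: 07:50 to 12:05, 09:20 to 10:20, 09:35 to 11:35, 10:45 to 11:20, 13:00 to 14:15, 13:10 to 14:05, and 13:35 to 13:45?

Covered (merged): 07:50-12:05, 13:00-14:15.
Complement within 07:35-14:20: 07:35-07:50, 12:05-13:00, 14:15-14:20.

07:35-07:50, 12:05-13:00, 14:15-14:20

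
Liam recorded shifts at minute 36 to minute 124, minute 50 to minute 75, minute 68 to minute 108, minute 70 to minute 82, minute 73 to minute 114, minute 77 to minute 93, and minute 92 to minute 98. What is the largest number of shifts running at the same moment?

5

Sweep endpoints in order; track running count of active intervals.
Peak of 5 reached at minute 73.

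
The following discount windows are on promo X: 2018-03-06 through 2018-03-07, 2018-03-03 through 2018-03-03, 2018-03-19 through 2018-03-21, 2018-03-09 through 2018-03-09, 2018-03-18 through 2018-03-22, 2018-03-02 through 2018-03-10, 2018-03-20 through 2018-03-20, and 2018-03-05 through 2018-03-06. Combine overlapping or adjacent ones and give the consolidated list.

Sort by start: 2018-03-02 through 2018-03-10, 2018-03-03 through 2018-03-03, 2018-03-05 through 2018-03-06, 2018-03-06 through 2018-03-07, 2018-03-09 through 2018-03-09, 2018-03-18 through 2018-03-22, 2018-03-19 through 2018-03-21, 2018-03-20 through 2018-03-20.
2018-03-03 through 2018-03-03 overlaps/touches 2018-03-02 through 2018-03-10 → extend to 2018-03-02 through 2018-03-10.
2018-03-05 through 2018-03-06 overlaps/touches 2018-03-02 through 2018-03-10 → extend to 2018-03-02 through 2018-03-10.
2018-03-06 through 2018-03-07 overlaps/touches 2018-03-02 through 2018-03-10 → extend to 2018-03-02 through 2018-03-10.
2018-03-09 through 2018-03-09 overlaps/touches 2018-03-02 through 2018-03-10 → extend to 2018-03-02 through 2018-03-10.
2018-03-18 through 2018-03-22 is disjoint → start new block.
2018-03-19 through 2018-03-21 overlaps/touches 2018-03-18 through 2018-03-22 → extend to 2018-03-18 through 2018-03-22.
2018-03-20 through 2018-03-20 overlaps/touches 2018-03-18 through 2018-03-22 → extend to 2018-03-18 through 2018-03-22.

2018-03-02 through 2018-03-10, 2018-03-18 through 2018-03-22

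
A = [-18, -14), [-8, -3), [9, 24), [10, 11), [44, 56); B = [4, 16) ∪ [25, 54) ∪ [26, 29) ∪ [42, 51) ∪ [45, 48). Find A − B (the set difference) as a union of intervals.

First set merges to [-18, -14), [-8, -3), [9, 24), [44, 56).
Second set merges to [4, 16), [25, 54).
[-18, -14): no B overlap → unchanged.
[-8, -3): no B overlap → unchanged.
[9, 24) minus B → [16, 24).
[44, 56) minus B → [54, 56).

[-18, -14) ∪ [-8, -3) ∪ [16, 24) ∪ [54, 56)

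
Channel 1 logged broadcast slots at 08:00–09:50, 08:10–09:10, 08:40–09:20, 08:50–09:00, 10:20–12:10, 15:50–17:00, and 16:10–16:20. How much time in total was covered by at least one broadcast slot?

4 h 50 min

Merged: 08:00–09:50, 10:20–12:10, 15:50–17:00.
Lengths: 1 h 50 min + 1 h 50 min + 1 h 10 min = 4 h 50 min.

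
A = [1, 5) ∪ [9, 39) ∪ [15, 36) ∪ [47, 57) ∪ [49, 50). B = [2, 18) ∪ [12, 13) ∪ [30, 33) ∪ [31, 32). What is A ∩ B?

First set merges to [1, 5), [9, 39), [47, 57).
Second set merges to [2, 18), [30, 33).
[1, 5) overlaps B on [2, 5).
[9, 39) overlaps B on [9, 18), [30, 33).
[47, 57) falls entirely outside B.

[2, 5) ∪ [9, 18) ∪ [30, 33)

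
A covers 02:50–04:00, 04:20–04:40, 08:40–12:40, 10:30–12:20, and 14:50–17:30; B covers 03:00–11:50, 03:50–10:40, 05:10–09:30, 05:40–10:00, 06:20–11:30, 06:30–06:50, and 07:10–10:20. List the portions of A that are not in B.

02:50-03:00, 11:50-12:40, 14:50-17:30

A, merged: 02:50-04:00, 04:20-04:40, 08:40-12:40, 14:50-17:30.
B, merged: 03:00-11:50.
02:50-04:00 with B removed leaves 02:50-03:00.
04:20-04:40 lies entirely inside B → drops out.
08:40-12:40 with B removed leaves 11:50-12:40.
14:50-17:30 is untouched.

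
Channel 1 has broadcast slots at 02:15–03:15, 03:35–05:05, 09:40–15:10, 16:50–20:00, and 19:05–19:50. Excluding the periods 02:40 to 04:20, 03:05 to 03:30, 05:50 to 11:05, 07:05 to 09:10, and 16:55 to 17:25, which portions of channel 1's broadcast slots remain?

02:15-02:40, 04:20-05:05, 11:05-15:10, 16:50-16:55, 17:25-20:00

Merge the first list: 02:15-03:15, 03:35-05:05, 09:40-15:10, 16:50-20:00.
Merge the second list: 02:40-04:20, 05:50-11:05, 16:55-17:25.
02:15-03:15 minus B → 02:15-02:40.
03:35-05:05 minus B → 04:20-05:05.
09:40-15:10 minus B → 11:05-15:10.
16:50-20:00 minus B → 16:50-16:55, 17:25-20:00.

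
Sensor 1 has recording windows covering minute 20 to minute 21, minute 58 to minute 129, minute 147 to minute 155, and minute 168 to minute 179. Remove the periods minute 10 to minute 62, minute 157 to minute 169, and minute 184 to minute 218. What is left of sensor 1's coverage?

minute 20 to minute 21 lies entirely inside B → drops out.
minute 58 to minute 129 with B removed leaves minute 62 to minute 129.
minute 147 to minute 155 is untouched.
minute 168 to minute 179 with B removed leaves minute 169 to minute 179.

minute 62 to minute 129, minute 147 to minute 155, minute 169 to minute 179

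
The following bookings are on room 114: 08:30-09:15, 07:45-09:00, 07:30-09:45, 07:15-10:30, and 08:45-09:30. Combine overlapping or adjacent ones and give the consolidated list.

07:15–10:30

Sort by start: 07:15–10:30, 07:30–09:45, 07:45–09:00, 08:30–09:15, 08:45–09:30.
07:30–09:45 overlaps/touches 07:15–10:30 → extend to 07:15–10:30.
07:45–09:00 overlaps/touches 07:15–10:30 → extend to 07:15–10:30.
08:30–09:15 overlaps/touches 07:15–10:30 → extend to 07:15–10:30.
08:45–09:30 overlaps/touches 07:15–10:30 → extend to 07:15–10:30.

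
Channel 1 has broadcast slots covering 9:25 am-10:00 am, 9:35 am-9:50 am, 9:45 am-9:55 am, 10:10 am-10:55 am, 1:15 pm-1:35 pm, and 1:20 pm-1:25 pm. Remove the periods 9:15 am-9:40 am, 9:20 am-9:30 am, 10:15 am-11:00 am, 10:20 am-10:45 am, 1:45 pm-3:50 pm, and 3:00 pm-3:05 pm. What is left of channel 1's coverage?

A, merged: 9:25 am–10:00 am, 10:10 am–10:55 am, 1:15 pm–1:35 pm.
B, merged: 9:15 am–9:40 am, 10:15 am–11:00 am, 1:45 pm–3:50 pm.
9:25 am–10:00 am with B removed leaves 9:40 am–10:00 am.
10:10 am–10:55 am with B removed leaves 10:10 am–10:15 am.
1:15 pm–1:35 pm is untouched.

9:40 am–10:00 am, 10:10 am–10:15 am, 1:15 pm–1:35 pm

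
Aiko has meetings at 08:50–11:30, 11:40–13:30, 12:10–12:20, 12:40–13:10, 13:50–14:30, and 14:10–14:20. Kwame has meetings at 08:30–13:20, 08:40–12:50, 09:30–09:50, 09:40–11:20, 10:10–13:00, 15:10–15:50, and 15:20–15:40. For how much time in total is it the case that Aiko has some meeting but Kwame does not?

Merge the first list: 08:50–11:30, 11:40–13:30, 13:50–14:30.
Merge the second list: 08:30–13:20, 15:10–15:50.
A \ B = 13:20–13:30, 13:50–14:30.
Total: 10 min + 40 min = 50 min.

50 min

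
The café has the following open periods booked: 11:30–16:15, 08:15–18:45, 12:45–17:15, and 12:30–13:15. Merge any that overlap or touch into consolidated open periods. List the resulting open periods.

Sort by start: 08:15-18:45, 11:30-16:15, 12:30-13:15, 12:45-17:15.
11:30-16:15 overlaps/touches 08:15-18:45 → extend to 08:15-18:45.
12:30-13:15 overlaps/touches 08:15-18:45 → extend to 08:15-18:45.
12:45-17:15 overlaps/touches 08:15-18:45 → extend to 08:15-18:45.

08:15-18:45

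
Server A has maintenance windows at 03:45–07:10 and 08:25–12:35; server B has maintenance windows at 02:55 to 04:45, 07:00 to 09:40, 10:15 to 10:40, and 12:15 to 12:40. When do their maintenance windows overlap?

03:45–04:45, 07:00–07:10, 08:25–09:40, 10:15–10:40, 12:15–12:35

03:45–07:10 meets the second set on 03:45–04:45, 07:00–07:10.
08:25–12:35 meets the second set on 08:25–09:40, 10:15–10:40, 12:15–12:35.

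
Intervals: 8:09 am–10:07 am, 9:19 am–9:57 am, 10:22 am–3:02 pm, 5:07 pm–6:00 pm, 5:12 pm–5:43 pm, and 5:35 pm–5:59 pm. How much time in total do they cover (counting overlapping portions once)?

Merged: 8:09 am-10:07 am, 10:22 am-3:02 pm, 5:07 pm-6:00 pm.
Lengths: 1 h 58 min + 4 h 40 min + 53 min = 7 h 31 min.

7 h 31 min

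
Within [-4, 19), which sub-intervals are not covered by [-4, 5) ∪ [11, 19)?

After merging, the occupied span is [-4, 5), [11, 19).
Gaps within [-4, 19): [5, 11).

[5, 11)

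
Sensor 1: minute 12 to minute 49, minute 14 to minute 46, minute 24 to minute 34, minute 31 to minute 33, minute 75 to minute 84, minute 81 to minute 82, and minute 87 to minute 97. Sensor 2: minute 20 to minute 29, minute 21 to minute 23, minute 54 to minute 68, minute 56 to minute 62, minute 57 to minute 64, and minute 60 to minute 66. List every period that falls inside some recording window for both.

Merge the first list: minute 12 to minute 49, minute 75 to minute 84, minute 87 to minute 97.
Merge the second list: minute 20 to minute 29, minute 54 to minute 68.
minute 12 to minute 49 meets the second set on minute 20 to minute 29.
minute 75 to minute 84: no overlap with the second set.
minute 87 to minute 97: no overlap with the second set.

minute 20 to minute 29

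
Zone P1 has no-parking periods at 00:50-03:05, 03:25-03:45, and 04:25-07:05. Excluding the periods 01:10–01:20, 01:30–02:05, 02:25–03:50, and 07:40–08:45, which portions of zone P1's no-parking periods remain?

00:50–03:05 minus B → 00:50–01:10, 01:20–01:30, 02:05–02:25.
03:25–03:45: fully covered by B → removed.
04:25–07:05: no B overlap → unchanged.

00:50–01:10, 01:20–01:30, 02:05–02:25, 04:25–07:05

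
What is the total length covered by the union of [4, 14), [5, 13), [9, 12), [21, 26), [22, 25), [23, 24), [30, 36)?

21

Merged: [4, 14), [21, 26), [30, 36).
Lengths: 10 + 5 + 6 = 21.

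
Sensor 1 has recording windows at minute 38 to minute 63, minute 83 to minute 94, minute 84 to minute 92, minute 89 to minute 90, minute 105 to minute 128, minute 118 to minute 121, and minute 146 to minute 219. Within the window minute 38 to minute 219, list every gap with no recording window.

Covered (merged): minute 38 to minute 63, minute 83 to minute 94, minute 105 to minute 128, minute 146 to minute 219.
Gaps within minute 38 to minute 219: minute 63 to minute 83, minute 94 to minute 105, minute 128 to minute 146.

minute 63 to minute 83, minute 94 to minute 105, minute 128 to minute 146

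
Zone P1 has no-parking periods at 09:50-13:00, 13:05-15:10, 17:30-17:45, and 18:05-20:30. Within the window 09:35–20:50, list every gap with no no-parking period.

09:35–09:50, 13:00–13:05, 15:10–17:30, 17:45–18:05, 20:30–20:50

After merging, the occupied span is 09:50–13:00, 13:05–15:10, 17:30–17:45, 18:05–20:30.
Gaps within 09:35–20:50: 09:35–09:50, 13:00–13:05, 15:10–17:30, 17:45–18:05, 20:30–20:50.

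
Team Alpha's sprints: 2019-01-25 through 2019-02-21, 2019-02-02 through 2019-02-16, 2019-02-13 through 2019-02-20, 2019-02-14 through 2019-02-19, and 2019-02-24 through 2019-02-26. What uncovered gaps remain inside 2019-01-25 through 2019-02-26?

2019-02-22 through 2019-02-23

After merging, the occupied span is 2019-01-25 through 2019-02-21, 2019-02-24 through 2019-02-26.
Uncovered inside 2019-01-25 through 2019-02-26: 2019-02-22 through 2019-02-23.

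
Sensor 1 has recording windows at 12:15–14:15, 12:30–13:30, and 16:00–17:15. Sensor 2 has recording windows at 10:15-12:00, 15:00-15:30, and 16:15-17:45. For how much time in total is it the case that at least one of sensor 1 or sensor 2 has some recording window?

6 h

A, merged: 12:15-14:15, 16:00-17:15.
A ∪ B = 10:15-12:00, 12:15-14:15, 15:00-15:30, 16:00-17:45.
Total: 1 h 45 min + 2 h + 30 min + 1 h 45 min = 6 h.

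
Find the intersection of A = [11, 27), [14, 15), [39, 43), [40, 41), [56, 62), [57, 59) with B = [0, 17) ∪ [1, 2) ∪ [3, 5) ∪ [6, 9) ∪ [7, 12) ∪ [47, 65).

[11, 17) ∪ [56, 62)

First set merges to [11, 27), [39, 43), [56, 62).
Second set merges to [0, 17), [47, 65).
[11, 27) ∩ B → [11, 17).
[39, 43) meets no B interval.
[56, 62) ∩ B → [56, 62).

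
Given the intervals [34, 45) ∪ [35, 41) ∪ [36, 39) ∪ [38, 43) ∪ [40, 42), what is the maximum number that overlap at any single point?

4

Walk the sorted start/end points keeping a running depth.
The depth first hits 4 at 38.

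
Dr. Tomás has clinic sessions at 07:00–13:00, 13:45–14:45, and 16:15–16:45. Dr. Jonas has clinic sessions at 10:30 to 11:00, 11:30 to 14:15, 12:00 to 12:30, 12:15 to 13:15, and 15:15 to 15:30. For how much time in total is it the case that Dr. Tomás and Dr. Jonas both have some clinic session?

Second set merges to 10:30–11:00, 11:30–14:15, 15:15–15:30.
A ∩ B = 10:30–11:00, 11:30–13:00, 13:45–14:15.
Total: 30 min + 1 h 30 min + 30 min = 2 h 30 min.

2 h 30 min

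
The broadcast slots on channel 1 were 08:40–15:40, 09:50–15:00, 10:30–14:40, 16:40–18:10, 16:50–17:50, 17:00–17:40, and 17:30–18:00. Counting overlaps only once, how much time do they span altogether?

8 h 30 min

Merged: 08:40-15:40, 16:40-18:10.
Lengths: 7 h + 1 h 30 min = 8 h 30 min.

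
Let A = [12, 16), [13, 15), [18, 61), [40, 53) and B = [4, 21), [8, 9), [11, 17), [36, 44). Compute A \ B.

First set merges to [12, 16), [18, 61).
Second set merges to [4, 21), [36, 44).
[12, 16): entirely removed.
[18, 61) \ B = [21, 36), [44, 61).

[21, 36) ∪ [44, 61)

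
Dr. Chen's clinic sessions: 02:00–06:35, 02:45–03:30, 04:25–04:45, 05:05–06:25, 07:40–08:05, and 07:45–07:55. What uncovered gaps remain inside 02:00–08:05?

The merged coverage is 02:00-06:35, 07:40-08:05.
Complement within 02:00-08:05: 06:35-07:40.

06:35-07:40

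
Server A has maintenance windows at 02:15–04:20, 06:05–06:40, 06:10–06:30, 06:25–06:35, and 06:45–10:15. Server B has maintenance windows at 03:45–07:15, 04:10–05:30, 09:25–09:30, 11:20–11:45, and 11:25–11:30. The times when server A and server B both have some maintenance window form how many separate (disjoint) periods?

First set merges to 02:15–04:20, 06:05–06:40, 06:45–10:15.
Second set merges to 03:45–07:15, 09:25–09:30, 11:20–11:45.
A ∩ B = 03:45–04:20, 06:05–06:40, 06:45–07:15, 09:25–09:30.
That is 4 disjoint pieces.

4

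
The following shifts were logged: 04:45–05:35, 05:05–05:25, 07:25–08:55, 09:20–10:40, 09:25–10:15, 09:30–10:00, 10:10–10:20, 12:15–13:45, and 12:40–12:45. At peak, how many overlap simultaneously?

Sweep endpoints in order; track running count of active intervals.
Peak of 3 reached at 09:30.

3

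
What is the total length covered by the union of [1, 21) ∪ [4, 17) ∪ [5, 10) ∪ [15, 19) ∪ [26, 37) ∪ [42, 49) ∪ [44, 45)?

Merged: [1, 21), [26, 37), [42, 49).
Lengths: 20 + 11 + 7 = 38.

38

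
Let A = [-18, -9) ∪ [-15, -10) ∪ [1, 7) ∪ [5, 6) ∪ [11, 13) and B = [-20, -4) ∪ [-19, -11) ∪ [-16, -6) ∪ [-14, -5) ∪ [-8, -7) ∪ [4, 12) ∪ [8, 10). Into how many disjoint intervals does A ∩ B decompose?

First set merges to [-18, -9), [1, 7), [11, 13).
Second set merges to [-20, -4), [4, 12).
A ∩ B = [-18, -9), [4, 7), [11, 12).
That is 3 disjoint pieces.

3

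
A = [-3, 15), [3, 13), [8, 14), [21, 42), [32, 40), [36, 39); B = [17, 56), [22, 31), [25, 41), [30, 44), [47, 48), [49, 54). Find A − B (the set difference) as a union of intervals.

[-3, 15)

Merge the first list: [-3, 15), [21, 42).
Merge the second list: [17, 56).
[-3, 15): nothing removed.
[21, 42): entirely removed.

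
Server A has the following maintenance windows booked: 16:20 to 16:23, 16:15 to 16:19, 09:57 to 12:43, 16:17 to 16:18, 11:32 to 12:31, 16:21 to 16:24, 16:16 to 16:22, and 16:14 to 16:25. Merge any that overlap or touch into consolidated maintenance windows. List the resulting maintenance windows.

09:57–12:43, 16:14–16:25

Sort by start: 09:57–12:43, 11:32–12:31, 16:14–16:25, 16:15–16:19, 16:16–16:22, 16:17–16:18, 16:20–16:23, 16:21–16:24.
11:32–12:31 overlaps/touches 09:57–12:43 → extend to 09:57–12:43.
16:14–16:25 is disjoint → start new block.
16:15–16:19 overlaps/touches 16:14–16:25 → extend to 16:14–16:25.
16:16–16:22 overlaps/touches 16:14–16:25 → extend to 16:14–16:25.
16:17–16:18 overlaps/touches 16:14–16:25 → extend to 16:14–16:25.
16:20–16:23 overlaps/touches 16:14–16:25 → extend to 16:14–16:25.
16:21–16:24 overlaps/touches 16:14–16:25 → extend to 16:14–16:25.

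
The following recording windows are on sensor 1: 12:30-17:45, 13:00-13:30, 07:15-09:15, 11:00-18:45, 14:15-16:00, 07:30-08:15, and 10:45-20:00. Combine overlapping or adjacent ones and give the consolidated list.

07:15-09:15, 10:45-20:00

Sort by start: 07:15-09:15, 07:30-08:15, 10:45-20:00, 11:00-18:45, 12:30-17:45, 13:00-13:30, 14:15-16:00.
07:30-08:15 overlaps/touches 07:15-09:15 → extend to 07:15-09:15.
10:45-20:00 is disjoint → start new block.
11:00-18:45 overlaps/touches 10:45-20:00 → extend to 10:45-20:00.
12:30-17:45 overlaps/touches 10:45-20:00 → extend to 10:45-20:00.
13:00-13:30 overlaps/touches 10:45-20:00 → extend to 10:45-20:00.
14:15-16:00 overlaps/touches 10:45-20:00 → extend to 10:45-20:00.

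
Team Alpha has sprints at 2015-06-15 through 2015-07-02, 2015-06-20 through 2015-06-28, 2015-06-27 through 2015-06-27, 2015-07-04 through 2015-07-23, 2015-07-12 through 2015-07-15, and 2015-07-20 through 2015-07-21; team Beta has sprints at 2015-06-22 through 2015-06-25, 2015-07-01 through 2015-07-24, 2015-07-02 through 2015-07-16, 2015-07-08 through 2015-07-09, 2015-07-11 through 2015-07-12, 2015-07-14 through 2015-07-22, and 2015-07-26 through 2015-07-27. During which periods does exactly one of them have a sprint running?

2015-06-15 through 2015-06-21, 2015-06-26 through 2015-06-30, 2015-07-03 through 2015-07-03, 2015-07-24 through 2015-07-24, 2015-07-26 through 2015-07-27

A, merged: 2015-06-15 through 2015-07-02, 2015-07-04 through 2015-07-23.
B, merged: 2015-06-22 through 2015-06-25, 2015-07-01 through 2015-07-24, 2015-07-26 through 2015-07-27.
A \ B = 2015-06-15 through 2015-06-21, 2015-06-26 through 2015-06-30.
B \ A = 2015-07-03 through 2015-07-03, 2015-07-24 through 2015-07-24, 2015-07-26 through 2015-07-27.
Union of the two gives the symmetric difference.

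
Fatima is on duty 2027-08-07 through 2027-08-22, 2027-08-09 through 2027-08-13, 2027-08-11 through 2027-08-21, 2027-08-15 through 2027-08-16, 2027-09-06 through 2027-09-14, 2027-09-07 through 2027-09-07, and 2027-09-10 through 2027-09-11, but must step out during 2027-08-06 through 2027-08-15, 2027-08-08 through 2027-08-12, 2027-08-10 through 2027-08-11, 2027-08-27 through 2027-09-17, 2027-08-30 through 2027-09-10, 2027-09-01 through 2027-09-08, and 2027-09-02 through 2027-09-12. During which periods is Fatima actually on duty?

First set merges to 2027-08-07 through 2027-08-22, 2027-09-06 through 2027-09-14.
Second set merges to 2027-08-06 through 2027-08-15, 2027-08-27 through 2027-09-17.
2027-08-07 through 2027-08-22 with B removed leaves 2027-08-16 through 2027-08-22.
2027-09-06 through 2027-09-14 lies entirely inside B → drops out.

2027-08-16 through 2027-08-22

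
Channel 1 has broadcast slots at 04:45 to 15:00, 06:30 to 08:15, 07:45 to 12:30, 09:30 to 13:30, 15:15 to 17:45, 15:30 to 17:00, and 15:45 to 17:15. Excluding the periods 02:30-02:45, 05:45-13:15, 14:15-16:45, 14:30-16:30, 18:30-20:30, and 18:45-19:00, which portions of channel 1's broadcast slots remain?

04:45–05:45, 13:15–14:15, 16:45–17:45

Merge the first list: 04:45–15:00, 15:15–17:45.
Merge the second list: 02:30–02:45, 05:45–13:15, 14:15–16:45, 18:30–20:30.
04:45–15:00 minus B → 04:45–05:45, 13:15–14:15.
15:15–17:45 minus B → 16:45–17:45.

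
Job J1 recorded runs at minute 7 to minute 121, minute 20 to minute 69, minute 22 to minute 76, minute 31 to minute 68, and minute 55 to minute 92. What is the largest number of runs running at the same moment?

At minute 55, 5 of the intervals are simultaneously active.
No point has more.

5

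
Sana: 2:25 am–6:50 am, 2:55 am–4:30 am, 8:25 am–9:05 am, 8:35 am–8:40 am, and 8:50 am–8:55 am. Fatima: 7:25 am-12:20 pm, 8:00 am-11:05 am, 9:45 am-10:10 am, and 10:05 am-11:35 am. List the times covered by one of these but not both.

A, merged: 2:25 am–6:50 am, 8:25 am–9:05 am.
B, merged: 7:25 am–12:20 pm.
Only in the first: 2:25 am–6:50 am.
Only in the second: 7:25 am–8:25 am, 9:05 am–12:20 pm.
Together these are the periods covered by exactly one.

2:25 am–6:50 am, 7:25 am–8:25 am, 9:05 am–12:20 pm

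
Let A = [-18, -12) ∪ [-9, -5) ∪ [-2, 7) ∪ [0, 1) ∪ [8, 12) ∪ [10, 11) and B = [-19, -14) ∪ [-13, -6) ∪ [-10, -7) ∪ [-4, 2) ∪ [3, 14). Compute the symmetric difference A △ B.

First set merges to [-18, -12), [-9, -5), [-2, 7), [8, 12).
Second set merges to [-19, -14), [-13, -6), [-4, 2), [3, 14).
A but not B: [-14, -13), [-6, -5), [2, 3).
B but not A: [-19, -18), [-12, -9), [-4, -2), [7, 8), [12, 14).
Combining gives A △ B.

[-19, -18) ∪ [-14, -13) ∪ [-12, -9) ∪ [-6, -5) ∪ [-4, -2) ∪ [2, 3) ∪ [7, 8) ∪ [12, 14)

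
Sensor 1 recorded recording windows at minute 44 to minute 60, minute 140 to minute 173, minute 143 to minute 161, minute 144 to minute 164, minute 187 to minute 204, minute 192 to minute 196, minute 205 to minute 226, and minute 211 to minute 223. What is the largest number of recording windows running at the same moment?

Sweep endpoints in order; track running count of active intervals.
Peak of 3 reached at minute 144.

3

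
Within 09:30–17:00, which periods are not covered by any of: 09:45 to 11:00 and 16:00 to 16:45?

09:30-09:45, 11:00-16:00, 16:45-17:00

Covered (merged): 09:45-11:00, 16:00-16:45.
Uncovered inside 09:30-17:00: 09:30-09:45, 11:00-16:00, 16:45-17:00.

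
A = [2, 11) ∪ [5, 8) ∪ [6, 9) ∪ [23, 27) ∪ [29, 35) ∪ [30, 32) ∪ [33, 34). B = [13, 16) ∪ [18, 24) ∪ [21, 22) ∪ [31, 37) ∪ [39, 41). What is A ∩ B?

A, merged: [2, 11), [23, 27), [29, 35).
B, merged: [13, 16), [18, 24), [31, 37), [39, 41).
[2, 11) meets no B interval.
[23, 27) ∩ B → [23, 24).
[29, 35) ∩ B → [31, 35).

[23, 24) ∪ [31, 35)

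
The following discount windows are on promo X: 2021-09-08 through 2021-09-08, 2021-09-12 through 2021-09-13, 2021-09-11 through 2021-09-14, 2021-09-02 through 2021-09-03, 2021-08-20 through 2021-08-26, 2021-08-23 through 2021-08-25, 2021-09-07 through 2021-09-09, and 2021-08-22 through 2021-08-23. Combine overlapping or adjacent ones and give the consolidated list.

Sort by start: 2021-08-20 through 2021-08-26, 2021-08-22 through 2021-08-23, 2021-08-23 through 2021-08-25, 2021-09-02 through 2021-09-03, 2021-09-07 through 2021-09-09, 2021-09-08 through 2021-09-08, 2021-09-11 through 2021-09-14, 2021-09-12 through 2021-09-13.
2021-08-22 through 2021-08-23 overlaps/touches 2021-08-20 through 2021-08-26 → extend to 2021-08-20 through 2021-08-26.
2021-08-23 through 2021-08-25 overlaps/touches 2021-08-20 through 2021-08-26 → extend to 2021-08-20 through 2021-08-26.
2021-09-02 through 2021-09-03 is disjoint → start new block.
2021-09-07 through 2021-09-09 is disjoint → start new block.
2021-09-08 through 2021-09-08 overlaps/touches 2021-09-07 through 2021-09-09 → extend to 2021-09-07 through 2021-09-09.
2021-09-11 through 2021-09-14 is disjoint → start new block.
2021-09-12 through 2021-09-13 overlaps/touches 2021-09-11 through 2021-09-14 → extend to 2021-09-11 through 2021-09-14.

2021-08-20 through 2021-08-26, 2021-09-02 through 2021-09-03, 2021-09-07 through 2021-09-09, 2021-09-11 through 2021-09-14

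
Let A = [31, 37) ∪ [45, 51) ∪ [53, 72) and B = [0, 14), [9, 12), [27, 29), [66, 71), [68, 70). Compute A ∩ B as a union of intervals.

Second set merges to [0, 14), [27, 29), [66, 71).
[31, 37): no overlap with the second set.
[45, 51): no overlap with the second set.
[53, 72) meets the second set on [66, 71).

[66, 71)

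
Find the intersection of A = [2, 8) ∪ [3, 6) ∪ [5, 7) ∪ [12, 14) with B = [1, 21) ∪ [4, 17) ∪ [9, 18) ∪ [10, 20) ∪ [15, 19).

First set merges to [2, 8), [12, 14).
Second set merges to [1, 21).
[2, 8) overlaps B on [2, 8).
[12, 14) overlaps B on [12, 14).

[2, 8) ∪ [12, 14)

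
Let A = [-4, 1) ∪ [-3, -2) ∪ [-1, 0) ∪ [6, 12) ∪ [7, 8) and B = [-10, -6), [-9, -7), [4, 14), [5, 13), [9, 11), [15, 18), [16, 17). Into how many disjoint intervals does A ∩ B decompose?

A, merged: [-4, 1), [6, 12).
B, merged: [-10, -6), [4, 14), [15, 18).
A ∩ B = [6, 12).
That is 1 disjoint piece.

1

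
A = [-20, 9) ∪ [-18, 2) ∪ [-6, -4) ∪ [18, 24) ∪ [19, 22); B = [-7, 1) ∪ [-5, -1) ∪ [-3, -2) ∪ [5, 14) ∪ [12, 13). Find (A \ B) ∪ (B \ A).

Merge the first list: [-20, 9), [18, 24).
Merge the second list: [-7, 1), [5, 14).
A \ B = [-20, -7), [1, 5), [18, 24).
B \ A = [9, 14).
Union of the two gives the symmetric difference.

[-20, -7) ∪ [1, 5) ∪ [9, 14) ∪ [18, 24)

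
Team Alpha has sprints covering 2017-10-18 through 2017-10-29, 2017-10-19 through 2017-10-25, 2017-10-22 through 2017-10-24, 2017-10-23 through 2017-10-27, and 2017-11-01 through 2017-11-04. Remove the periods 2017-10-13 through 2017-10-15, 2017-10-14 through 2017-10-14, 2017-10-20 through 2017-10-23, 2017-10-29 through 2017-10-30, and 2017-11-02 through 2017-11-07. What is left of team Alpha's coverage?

A, merged: 2017-10-18 through 2017-10-29, 2017-11-01 through 2017-11-04.
B, merged: 2017-10-13 through 2017-10-15, 2017-10-20 through 2017-10-23, 2017-10-29 through 2017-10-30, 2017-11-02 through 2017-11-07.
2017-10-18 through 2017-10-29 with B removed leaves 2017-10-18 through 2017-10-19, 2017-10-24 through 2017-10-28.
2017-11-01 through 2017-11-04 with B removed leaves 2017-11-01 through 2017-11-01.

2017-10-18 through 2017-10-19, 2017-10-24 through 2017-10-28, 2017-11-01 through 2017-11-01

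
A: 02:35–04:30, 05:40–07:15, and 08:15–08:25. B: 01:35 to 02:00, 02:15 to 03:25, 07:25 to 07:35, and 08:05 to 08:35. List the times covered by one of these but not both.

01:35–02:00, 02:15–02:35, 03:25–04:30, 05:40–07:15, 07:25–07:35, 08:05–08:15, 08:25–08:35

Only in the first: 03:25–04:30, 05:40–07:15.
Only in the second: 01:35–02:00, 02:15–02:35, 07:25–07:35, 08:05–08:15, 08:25–08:35.
Together these are the periods covered by exactly one.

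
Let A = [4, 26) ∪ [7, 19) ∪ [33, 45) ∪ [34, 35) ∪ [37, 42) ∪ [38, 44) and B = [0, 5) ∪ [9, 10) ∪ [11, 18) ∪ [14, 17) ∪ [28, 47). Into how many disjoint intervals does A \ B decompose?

Merge the first list: [4, 26), [33, 45).
Merge the second list: [0, 5), [9, 10), [11, 18), [28, 47).
A \ B = [5, 9), [10, 11), [18, 26).
That is 3 disjoint pieces.

3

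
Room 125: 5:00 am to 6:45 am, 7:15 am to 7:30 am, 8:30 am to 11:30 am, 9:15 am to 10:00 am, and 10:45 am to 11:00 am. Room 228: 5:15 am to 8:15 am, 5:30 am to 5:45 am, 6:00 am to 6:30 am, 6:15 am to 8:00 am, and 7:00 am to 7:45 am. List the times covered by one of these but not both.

5:00 am–5:15 am, 6:45 am–7:15 am, 7:30 am–8:15 am, 8:30 am–11:30 am

A, merged: 5:00 am–6:45 am, 7:15 am–7:30 am, 8:30 am–11:30 am.
B, merged: 5:15 am–8:15 am.
A but not B: 5:00 am–5:15 am, 8:30 am–11:30 am.
B but not A: 6:45 am–7:15 am, 7:30 am–8:15 am.
Combining gives A △ B.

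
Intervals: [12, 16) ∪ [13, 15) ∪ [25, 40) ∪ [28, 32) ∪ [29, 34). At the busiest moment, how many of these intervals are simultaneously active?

3

At 29, 3 of the intervals are simultaneously active.
No point has more.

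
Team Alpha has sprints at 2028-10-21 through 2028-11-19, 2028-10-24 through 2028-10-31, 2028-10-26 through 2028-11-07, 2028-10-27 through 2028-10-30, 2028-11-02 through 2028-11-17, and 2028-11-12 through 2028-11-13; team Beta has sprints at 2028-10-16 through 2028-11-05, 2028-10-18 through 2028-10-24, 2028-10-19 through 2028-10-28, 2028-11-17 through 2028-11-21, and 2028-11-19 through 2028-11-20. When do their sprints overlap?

2028-10-21 through 2028-11-05, 2028-11-17 through 2028-11-19

A, merged: 2028-10-21 through 2028-11-19.
B, merged: 2028-10-16 through 2028-11-05, 2028-11-17 through 2028-11-21.
2028-10-21 through 2028-11-19 meets the second set on 2028-10-21 through 2028-11-05, 2028-11-17 through 2028-11-19.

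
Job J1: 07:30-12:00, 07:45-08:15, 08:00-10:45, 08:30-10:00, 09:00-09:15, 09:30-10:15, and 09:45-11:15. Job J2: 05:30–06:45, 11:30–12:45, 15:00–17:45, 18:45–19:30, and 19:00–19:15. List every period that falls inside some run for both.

11:30–12:00

Merge the first list: 07:30–12:00.
Merge the second list: 05:30–06:45, 11:30–12:45, 15:00–17:45, 18:45–19:30.
07:30–12:00 ∩ B → 11:30–12:00.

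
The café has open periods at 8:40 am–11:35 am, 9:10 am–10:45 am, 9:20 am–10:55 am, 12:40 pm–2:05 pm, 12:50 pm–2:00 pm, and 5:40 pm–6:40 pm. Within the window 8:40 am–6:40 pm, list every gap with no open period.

The merged coverage is 8:40 am–11:35 am, 12:40 pm–2:05 pm, 5:40 pm–6:40 pm.
Complement within 8:40 am–6:40 pm: 11:35 am–12:40 pm, 2:05 pm–5:40 pm.

11:35 am–12:40 pm, 2:05 pm–5:40 pm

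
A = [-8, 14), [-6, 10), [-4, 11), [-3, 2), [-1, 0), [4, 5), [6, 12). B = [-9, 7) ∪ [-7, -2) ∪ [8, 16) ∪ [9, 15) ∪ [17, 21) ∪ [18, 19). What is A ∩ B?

[-8, 7) ∪ [8, 14)

Merge the first list: [-8, 14).
Merge the second list: [-9, 7), [8, 16), [17, 21).
[-8, 14) ∩ B → [-8, 7), [8, 14).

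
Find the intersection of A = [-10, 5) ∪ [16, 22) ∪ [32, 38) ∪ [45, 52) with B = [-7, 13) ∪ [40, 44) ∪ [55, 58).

[-10, 5) meets the second set on [-7, 5).
[16, 22): no overlap with the second set.
[32, 38): no overlap with the second set.
[45, 52): no overlap with the second set.

[-7, 5)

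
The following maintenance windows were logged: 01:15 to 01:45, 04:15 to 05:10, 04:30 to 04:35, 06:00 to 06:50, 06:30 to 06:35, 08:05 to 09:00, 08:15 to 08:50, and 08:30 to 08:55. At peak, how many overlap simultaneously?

3

At 08:30, 3 of the intervals are simultaneously active.
No point has more.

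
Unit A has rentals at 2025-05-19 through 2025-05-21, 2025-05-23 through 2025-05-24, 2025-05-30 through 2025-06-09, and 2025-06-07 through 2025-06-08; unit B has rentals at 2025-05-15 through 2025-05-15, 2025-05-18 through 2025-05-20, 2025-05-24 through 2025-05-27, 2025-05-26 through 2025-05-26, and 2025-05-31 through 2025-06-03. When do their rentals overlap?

2025-05-19 through 2025-05-20, 2025-05-24 through 2025-05-24, 2025-05-31 through 2025-06-03

First set merges to 2025-05-19 through 2025-05-21, 2025-05-23 through 2025-05-24, 2025-05-30 through 2025-06-09.
Second set merges to 2025-05-15 through 2025-05-15, 2025-05-18 through 2025-05-20, 2025-05-24 through 2025-05-27, 2025-05-31 through 2025-06-03.
2025-05-19 through 2025-05-21 meets the second set on 2025-05-19 through 2025-05-20.
2025-05-23 through 2025-05-24 meets the second set on 2025-05-24 through 2025-05-24.
2025-05-30 through 2025-06-09 meets the second set on 2025-05-31 through 2025-06-03.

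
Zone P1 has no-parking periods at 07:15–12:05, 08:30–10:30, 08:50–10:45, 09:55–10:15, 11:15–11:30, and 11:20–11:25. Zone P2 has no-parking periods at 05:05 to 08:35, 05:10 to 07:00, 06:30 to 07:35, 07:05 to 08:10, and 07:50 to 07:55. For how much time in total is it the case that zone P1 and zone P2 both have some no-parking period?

Merge the first list: 07:15–12:05.
Merge the second list: 05:05–08:35.
A ∩ B = 07:15–08:35.
Total: 1 h 20 min.

1 h 20 min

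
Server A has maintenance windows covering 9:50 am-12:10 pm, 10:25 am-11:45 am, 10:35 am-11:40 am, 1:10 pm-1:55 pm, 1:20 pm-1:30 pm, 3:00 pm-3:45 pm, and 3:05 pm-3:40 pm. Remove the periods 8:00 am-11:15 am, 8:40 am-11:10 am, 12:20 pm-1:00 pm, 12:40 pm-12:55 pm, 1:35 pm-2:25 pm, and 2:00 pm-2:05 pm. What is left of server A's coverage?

First set merges to 9:50 am–12:10 pm, 1:10 pm–1:55 pm, 3:00 pm–3:45 pm.
Second set merges to 8:00 am–11:15 am, 12:20 pm–1:00 pm, 1:35 pm–2:25 pm.
9:50 am–12:10 pm with B removed leaves 11:15 am–12:10 pm.
1:10 pm–1:55 pm with B removed leaves 1:10 pm–1:35 pm.
3:00 pm–3:45 pm is untouched.

11:15 am–12:10 pm, 1:10 pm–1:35 pm, 3:00 pm–3:45 pm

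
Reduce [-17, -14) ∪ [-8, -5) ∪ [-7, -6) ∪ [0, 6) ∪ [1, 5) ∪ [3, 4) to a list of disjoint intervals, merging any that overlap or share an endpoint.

[-8, -5) is disjoint → start new block.
[-7, -6) overlaps/touches [-8, -5) → extend to [-8, -5).
[0, 6) is disjoint → start new block.
[1, 5) overlaps/touches [0, 6) → extend to [0, 6).
[3, 4) overlaps/touches [0, 6) → extend to [0, 6).

[-17, -14) ∪ [-8, -5) ∪ [0, 6)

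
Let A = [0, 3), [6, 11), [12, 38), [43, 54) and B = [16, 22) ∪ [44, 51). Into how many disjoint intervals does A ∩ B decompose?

A ∩ B = [16, 22), [44, 51).
That is 2 disjoint pieces.

2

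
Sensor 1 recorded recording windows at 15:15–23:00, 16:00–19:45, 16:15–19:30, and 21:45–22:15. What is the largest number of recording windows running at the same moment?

3

At 16:15, 3 of the intervals are simultaneously active.
No point has more.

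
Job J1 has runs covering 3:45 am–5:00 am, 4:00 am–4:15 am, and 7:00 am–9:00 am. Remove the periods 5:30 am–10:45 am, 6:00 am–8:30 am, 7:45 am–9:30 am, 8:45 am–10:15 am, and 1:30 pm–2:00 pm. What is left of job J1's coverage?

Merge the first list: 3:45 am–5:00 am, 7:00 am–9:00 am.
Merge the second list: 5:30 am–10:45 am, 1:30 pm–2:00 pm.
3:45 am–5:00 am is untouched.
7:00 am–9:00 am lies entirely inside B → drops out.

3:45 am–5:00 am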